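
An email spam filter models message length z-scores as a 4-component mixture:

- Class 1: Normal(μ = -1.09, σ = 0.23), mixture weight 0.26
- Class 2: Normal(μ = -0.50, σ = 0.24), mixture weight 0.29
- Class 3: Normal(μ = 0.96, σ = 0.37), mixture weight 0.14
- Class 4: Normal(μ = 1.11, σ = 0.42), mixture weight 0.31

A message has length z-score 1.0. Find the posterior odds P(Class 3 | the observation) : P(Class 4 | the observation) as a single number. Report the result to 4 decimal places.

Since P(k|x) ∝ π_k f_k(x), the posterior odds are π_i f_i(x) / (π_j f_j(x)).
Component likelihoods at x = 1.0:
  L_1 = 2.03578e-18
  L_2 = 5.47501e-09
  L_3 = 1.07194
  L_4 = 0.917837
Odds = (0.14/0.31) × (1.07194/0.917837) = 0.451613 × 1.1679 ≈ 0.5274

0.5274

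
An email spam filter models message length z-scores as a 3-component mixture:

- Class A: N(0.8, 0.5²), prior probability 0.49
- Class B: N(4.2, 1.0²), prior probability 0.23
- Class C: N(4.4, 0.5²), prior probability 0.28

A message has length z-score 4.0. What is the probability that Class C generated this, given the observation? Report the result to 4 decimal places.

Posterior ∝ prior × likelihood, so P(k | x) ∝ π_k f_k(x); normalise over all components.
Evaluate each component's likelihood at the observed value:
  p_A = 1.01763e-09
  p_B = 0.391043
  p_C = 0.579383
Multiply by the mixture weights:
  π_A·p_A = 0.49 × 1.01763e-09 = 4.98638e-10
  π_B·p_B = 0.23 × 0.391043 = 0.0899398
  π_C·p_C = 0.28 × 0.579383 = 0.162227
Sum: 4.98638e-10 + 0.0899398 + 0.162227 = 0.252167
P(Class C | x) ≈ 0.6433

0.6433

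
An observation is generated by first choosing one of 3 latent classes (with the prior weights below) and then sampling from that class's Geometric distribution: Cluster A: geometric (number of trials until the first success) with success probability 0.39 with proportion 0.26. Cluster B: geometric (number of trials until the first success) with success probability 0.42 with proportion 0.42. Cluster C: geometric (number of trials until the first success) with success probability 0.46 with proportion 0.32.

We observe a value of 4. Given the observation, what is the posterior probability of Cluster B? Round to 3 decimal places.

0.427

Apply Bayes' rule: the posterior for each component is proportional to its prior times its likelihood at x.
Geometric probabilities:
  L_A = 0.39·(1−0.39)^3 = 0.39·0.226981 = 0.0885226
  L_B = 0.42·(1−0.42)^3 = 0.42·0.195112 = 0.081947
  L_C = 0.46·(1−0.46)^3 = 0.46·0.157464 = 0.0724334
Multiply by the mixture weights:
  w_A·L_A = 0.26 × 0.0885226 = 0.0230159
  w_B·L_B = 0.42 × 0.081947 = 0.0344178
  w_C·L_C = 0.32 × 0.0724334 = 0.0231787
Denominator: 0.0230159 + 0.0344178 + 0.0231787 = 0.0806123
P(Cluster B | 4) ≈ 0.427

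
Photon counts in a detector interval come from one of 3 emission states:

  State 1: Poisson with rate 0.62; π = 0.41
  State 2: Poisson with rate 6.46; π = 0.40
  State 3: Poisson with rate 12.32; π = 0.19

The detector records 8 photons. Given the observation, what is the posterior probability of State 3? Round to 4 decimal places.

P(component k | x) = π_k·f_k(x) / marginal(x), where marginal(x) = Σ_j π_j·f_j(x).
Poisson probabilities:
  p_1 = e^(−0.62)·0.62^8/8! = 2.91307e-07
  p_2 = e^(−6.46)·6.46^8/8! = 0.117706
  p_3 = e^(−12.32)·12.32^8/8! = 0.0587296
Prior × likelihood for each component:
  π_1·p_1 = 0.41 × 2.91307e-07 = 1.19436e-07
  π_2·p_2 = 0.40 × 0.117706 = 0.0470823
  π_3·p_3 = 0.19 × 0.0587296 = 0.0111586
Evidence: 1.19436e-07 + 0.0470823 + 0.0111586 = 0.058241
Responsibility of State 3: 0.0111586 / 0.058241 ≈ 0.1916

0.1916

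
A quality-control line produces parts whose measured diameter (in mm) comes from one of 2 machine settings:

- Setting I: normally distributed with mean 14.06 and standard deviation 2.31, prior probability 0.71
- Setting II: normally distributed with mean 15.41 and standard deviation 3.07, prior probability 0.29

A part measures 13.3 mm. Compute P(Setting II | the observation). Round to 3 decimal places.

Posterior ∝ prior × likelihood, so P(k | x) ∝ π_k f_k(x); normalise over all components.
Normal densities:
  f_I = 0.163604
  f_II = 0.102612
Weight by the priors:
  π_I·f_I = 0.71 × 0.163604 = 0.116159
  π_II·f_II = 0.29 × 0.102612 = 0.0297574
Denominator: 0.116159 + 0.0297574 = 0.145916
P(Setting II | the observation) ≈ 0.204

0.204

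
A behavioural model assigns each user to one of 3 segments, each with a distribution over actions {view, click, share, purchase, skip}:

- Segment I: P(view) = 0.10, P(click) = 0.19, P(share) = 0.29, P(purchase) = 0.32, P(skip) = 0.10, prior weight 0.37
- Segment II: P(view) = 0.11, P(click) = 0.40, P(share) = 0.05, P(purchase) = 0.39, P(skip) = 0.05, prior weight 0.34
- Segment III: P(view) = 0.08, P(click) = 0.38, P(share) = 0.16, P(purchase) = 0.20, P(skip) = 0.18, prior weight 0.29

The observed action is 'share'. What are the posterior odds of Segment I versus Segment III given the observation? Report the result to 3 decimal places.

2.312

Posterior odds = (P(Z=i) f_i(x)) / (P(Z=j) f_j(x)); the normalising sum cancels.
Component likelihoods at x = 'share':
  L_I = 0.29
  L_II = 0.05
  L_III = 0.16
Odds = (0.37/0.29) × (0.29/0.16) = 1.27586 × 1.8125 ≈ 2.312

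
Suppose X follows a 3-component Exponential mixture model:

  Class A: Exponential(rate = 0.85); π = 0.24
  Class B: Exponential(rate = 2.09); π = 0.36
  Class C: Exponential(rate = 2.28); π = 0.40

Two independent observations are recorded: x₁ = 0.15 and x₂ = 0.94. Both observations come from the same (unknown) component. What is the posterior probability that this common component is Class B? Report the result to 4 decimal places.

0.3998

Posterior ∝ prior × likelihood, so P(k | x) ∝ w_k f_k(x); normalise over all components.
Since both observations come from the same component, the likelihood for component k is f_k(x₁)·f_k(x₂).
  p_A = [0.85·e^(−0.85·0.15) = 0.85·e^(−0.1275) = 0.748249] × [0.382312] = 0.286065
  p_B = [2.09·e^(−2.09·0.15) = 2.09·e^(−0.3135) = 1.52755] × [0.293043] = 0.447637
  p_C = [2.28·e^(−2.28·0.15) = 2.28·e^(−0.3420) = 1.61959] × [0.267396] = 0.433073
Unnormalised posteriors:
  w_A·p_A = 0.24 × 0.286065 = 0.0686555
  w_B·p_B = 0.36 × 0.447637 = 0.161149
  w_C·p_C = 0.40 × 0.433073 = 0.173229
Denominator: 0.0686555 + 0.161149 + 0.173229 = 0.403034
P(Class B | x) ≈ 0.3998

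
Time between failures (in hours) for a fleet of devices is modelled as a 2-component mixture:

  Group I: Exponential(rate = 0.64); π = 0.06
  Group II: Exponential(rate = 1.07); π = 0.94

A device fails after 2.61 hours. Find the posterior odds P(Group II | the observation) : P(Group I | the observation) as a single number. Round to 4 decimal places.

Since P(k|x) ∝ w_k f_k(x), the posterior odds are w_i f_i(x) / (w_j f_j(x)).
Exponential densities:
  L_I = 0.64·e^(−0.64·2.61) = 0.64·e^(−1.6704) = 0.12043
  L_II = 1.07·e^(−1.07·2.61) = 1.07·e^(−2.7927) = 0.0655435
0.0616109 / 0.0072258 ≈ 8.5265

8.5265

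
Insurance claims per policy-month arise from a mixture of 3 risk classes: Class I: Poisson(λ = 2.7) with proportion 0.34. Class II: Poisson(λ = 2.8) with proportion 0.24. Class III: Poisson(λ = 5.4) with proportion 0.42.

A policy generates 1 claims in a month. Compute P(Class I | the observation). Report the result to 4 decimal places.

0.5469

The responsibility of component k is w_k f_k(x) divided by Σ_j w_j f_j(x).
Component likelihoods at x = 1 claims:
  f_I = e^(−2.7)·2.7^1/1! = 0.181455
  f_II = e^(−2.8)·2.8^1/1! = 0.170268
  f_III = e^(−5.4)·5.4^1/1! = 0.0243895
Unnormalised posteriors:
  w_I·f_I = 0.34 × 0.181455 = 0.0616947
  w_II·f_II = 0.24 × 0.170268 = 0.0408644
  w_III·f_III = 0.42 × 0.0243895 = 0.0102436
Marginal: 0.0616947 + 0.0408644 + 0.0102436 = 0.112803
So the posterior for Class I is 0.0616947 / 0.112803 ≈ 0.5469.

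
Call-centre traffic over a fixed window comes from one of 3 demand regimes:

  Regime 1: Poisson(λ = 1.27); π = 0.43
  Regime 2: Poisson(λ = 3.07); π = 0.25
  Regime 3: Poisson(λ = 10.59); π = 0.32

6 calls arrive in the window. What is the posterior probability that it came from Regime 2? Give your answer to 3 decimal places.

0.450

The responsibility of component k is π_k f_k(x) divided by Σ_j π_j f_j(x).
Component likelihoods at x = 6 calls:
  f_1 = e^(−1.27)·1.27^6/6! = 0.00163657
  f_2 = e^(−3.07)·3.07^6/6! = 0.0539776
  f_3 = e^(−10.59)·10.59^6/6! = 0.049302
Unnormalised posteriors:
  π_1·f_1 = 0.43 × 0.00163657 = 0.000703727
  π_2·f_2 = 0.25 × 0.0539776 = 0.0134944
  π_3·f_3 = 0.32 × 0.049302 = 0.0157766
Denominator: 0.000703727 + 0.0134944 + 0.0157766 = 0.0299748
Responsibility of Regime 2: 0.0134944 / 0.0299748 ≈ 0.450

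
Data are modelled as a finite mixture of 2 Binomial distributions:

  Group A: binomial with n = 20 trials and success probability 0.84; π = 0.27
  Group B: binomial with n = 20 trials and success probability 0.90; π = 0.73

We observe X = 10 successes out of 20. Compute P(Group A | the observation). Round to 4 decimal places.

0.9533

P(component k | x) = π_k·f_k(x) / marginal(x), where marginal(x) = Σ_j π_j·f_j(x).
Evaluate each component's likelihood at the observed value:
  p_A = C(20,10)·0.84^10·0.16^10 = 184756·0.174901·1.09951e-08 = 0.000355297
  p_B = C(20,10)·0.90^10·0.10^10 = 184756·0.348678·1e-10 = 6.44204e-06
Prior × likelihood for each component:
  π_A·p_A = 0.27 × 0.000355297 = 9.59301e-05
  π_B·p_B = 0.73 × 6.44204e-06 = 4.70269e-06
Evidence: 9.59301e-05 + 4.70269e-06 = 0.000100633
P(Group A | the observation) = 9.59301e-05 / 0.000100633 ≈ 0.9533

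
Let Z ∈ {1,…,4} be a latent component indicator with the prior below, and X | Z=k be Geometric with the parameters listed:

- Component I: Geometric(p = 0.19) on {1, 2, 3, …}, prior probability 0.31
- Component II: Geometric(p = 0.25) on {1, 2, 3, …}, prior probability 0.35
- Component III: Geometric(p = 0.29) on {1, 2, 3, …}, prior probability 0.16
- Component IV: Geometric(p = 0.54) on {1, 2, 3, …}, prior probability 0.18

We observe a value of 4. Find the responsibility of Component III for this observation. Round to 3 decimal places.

Apply Bayes' rule: the posterior for each component is proportional to its prior times its likelihood at x.
Geometric probabilities:
  L_I = 0.19·(1−0.19)^3 = 0.19·0.531441 = 0.100974
  L_II = 0.25·(1−0.25)^3 = 0.25·0.421875 = 0.105469
  L_III = 0.29·(1−0.29)^3 = 0.29·0.357911 = 0.103794
  L_IV = 0.54·(1−0.54)^3 = 0.54·0.097336 = 0.0525614
Multiply by the mixture weights:
  w_I·L_I = 0.31 × 0.100974 = 0.0313019
  w_II·L_II = 0.35 × 0.105469 = 0.0369141
  w_III·L_III = 0.16 × 0.103794 = 0.0166071
  w_IV·L_IV = 0.18 × 0.0525614 = 0.00946106
Evidence: 0.0313019 + 0.0369141 + 0.0166071 + 0.00946106 = 0.0942841
Responsibility of Component III: 0.0166071 / 0.0942841 ≈ 0.176

0.176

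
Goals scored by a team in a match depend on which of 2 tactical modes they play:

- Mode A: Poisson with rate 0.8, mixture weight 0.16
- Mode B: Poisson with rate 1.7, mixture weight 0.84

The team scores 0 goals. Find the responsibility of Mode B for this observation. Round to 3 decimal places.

P(component k | x) = π_k·f_k(x) / marginal(x), where marginal(x) = Σ_j π_j·f_j(x).
Component likelihoods at x = 0 goals:
  L_A = e^(−0.8)·0.8^0/0! = 0.449329
  L_B = e^(−1.7)·1.7^0/0! = 0.182684
Multiply by the mixture weights:
  π_A·L_A = 0.16 × 0.449329 = 0.0718926
  π_B·L_B = 0.84 × 0.182684 = 0.153454
Evidence: 0.0718926 + 0.153454 = 0.225347
P(Mode B | the observation) ≈ 0.681

0.681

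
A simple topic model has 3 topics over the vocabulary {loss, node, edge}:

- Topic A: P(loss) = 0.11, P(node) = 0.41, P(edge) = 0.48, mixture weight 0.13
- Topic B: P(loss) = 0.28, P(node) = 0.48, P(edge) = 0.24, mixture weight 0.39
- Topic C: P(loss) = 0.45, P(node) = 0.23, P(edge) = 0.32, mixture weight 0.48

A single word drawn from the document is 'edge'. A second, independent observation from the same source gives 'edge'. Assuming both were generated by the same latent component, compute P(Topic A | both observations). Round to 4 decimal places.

0.2949

Apply Bayes' rule: the posterior for each component is proportional to its prior times its likelihood at x.
Since both observations come from the same component, the likelihood for component k is f_k(x₁)·f_k(x₂).
  L_A = [P(edge | comp) = 0.48] × [0.48] = 0.2304
  L_B = [P(edge | comp) = 0.24] × [0.24] = 0.0576
  L_C = [P(edge | comp) = 0.32] × [0.32] = 0.1024
Multiply by the mixture weights:
  w_A·L_A = 0.13 × 0.2304 = 0.029952
  w_B·L_B = 0.39 × 0.0576 = 0.022464
  w_C·L_C = 0.48 × 0.1024 = 0.049152
Normaliser: 0.029952 + 0.022464 + 0.049152 = 0.101568
So the posterior for Topic A is 0.029952 / 0.101568 ≈ 0.2949.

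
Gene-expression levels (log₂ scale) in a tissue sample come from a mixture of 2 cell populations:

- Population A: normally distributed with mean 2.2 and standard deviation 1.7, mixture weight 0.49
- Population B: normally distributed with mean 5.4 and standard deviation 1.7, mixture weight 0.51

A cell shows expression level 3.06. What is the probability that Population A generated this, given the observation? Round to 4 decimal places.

The responsibility of component k is w_k f_k(x) divided by Σ_j w_j f_j(x).
Normal densities:
  L_A = 0.206485
  L_B = 0.0909994
Prior × likelihood for each component:
  w_A·L_A = 0.49 × 0.206485 = 0.101178
  w_B·L_B = 0.51 × 0.0909994 = 0.0464097
Normaliser: 0.101178 + 0.0464097 = 0.147588
Responsibility of Population A: 0.101178 / 0.147588 ≈ 0.6855

0.6855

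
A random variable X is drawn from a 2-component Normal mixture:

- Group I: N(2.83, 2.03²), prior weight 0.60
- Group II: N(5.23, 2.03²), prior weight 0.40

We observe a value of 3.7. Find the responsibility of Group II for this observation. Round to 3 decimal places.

Apply Bayes' rule: the posterior for each component is proportional to its prior times its likelihood at x.
Component likelihoods at x = 3.7:
  p_I = 0.179279
  p_II = 0.147932
Unnormalised posteriors:
  P(Z=I)·p_I = 0.60 × 0.179279 = 0.107568
  P(Z=II)·p_II = 0.40 × 0.147932 = 0.0591728
Evidence: 0.107568 + 0.0591728 = 0.16674
Responsibility of Group II: 0.0591728 / 0.16674 ≈ 0.355

0.355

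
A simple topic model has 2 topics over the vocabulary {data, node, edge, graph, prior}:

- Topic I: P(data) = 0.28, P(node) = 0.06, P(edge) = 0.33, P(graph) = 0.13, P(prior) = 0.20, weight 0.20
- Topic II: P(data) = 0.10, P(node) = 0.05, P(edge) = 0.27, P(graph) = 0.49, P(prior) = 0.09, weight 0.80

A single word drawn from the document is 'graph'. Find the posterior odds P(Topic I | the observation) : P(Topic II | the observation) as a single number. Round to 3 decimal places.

Since P(k|x) ∝ π_k f_k(x), the posterior odds are π_i f_i(x) / (π_j f_j(x)).
Evaluate each component's likelihood at the observed value:
  p_I = P(graph | comp) = 0.13
  p_II = P(graph | comp) = 0.49
Posterior odds = (π_I·p_I) / (π_II·p_II) = (0.20·0.13) / (0.80·0.49) = 0.026 / 0.392 ≈ 0.066

0.066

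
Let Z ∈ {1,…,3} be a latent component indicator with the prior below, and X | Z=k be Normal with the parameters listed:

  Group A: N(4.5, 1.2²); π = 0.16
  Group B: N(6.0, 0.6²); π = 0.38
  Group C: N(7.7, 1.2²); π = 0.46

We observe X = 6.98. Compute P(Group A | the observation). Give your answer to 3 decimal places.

P(component k | x) = w_k·f_k(x) / marginal(x), where marginal(x) = Σ_j w_j·f_j(x).
Evaluate each component's likelihood at the observed value:
  f_A = (1/(1.2·√(2π)))·exp(−(6.98−4.5)²/(2·1.2²)) = 0.332452·exp(-2.13556) = 0.0392888
  f_B = (1/(0.6·√(2π)))·exp(−(6.98−6.0)²/(2·0.6²)) = 0.664904·exp(-1.33389) = 0.175169
  f_C = (1/(1.2·√(2π)))·exp(−(6.98−7.7)²/(2·1.2²)) = 0.332452·exp(-0.18000) = 0.277687
Multiply by the mixture weights:
  w_A·f_A = 0.16 × 0.0392888 = 0.00628621
  w_B·f_B = 0.38 × 0.175169 = 0.0665644
  w_C·f_C = 0.46 × 0.277687 = 0.127736
Evidence: 0.00628621 + 0.0665644 + 0.127736 = 0.200587
P(Group A | the observation) = 0.00628621 / 0.200587 ≈ 0.031

0.031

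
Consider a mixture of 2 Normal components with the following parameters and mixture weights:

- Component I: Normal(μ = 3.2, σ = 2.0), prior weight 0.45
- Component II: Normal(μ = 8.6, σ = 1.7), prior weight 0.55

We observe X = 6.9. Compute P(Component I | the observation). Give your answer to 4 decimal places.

The responsibility of component k is π_k f_k(x) divided by Σ_j π_j f_j(x).
Normal densities:
  p_I = 0.0360324
  p_II = 0.142336
Weight by the priors:
  π_I·p_I = 0.45 × 0.0360324 = 0.0162146
  π_II·p_II = 0.55 × 0.142336 = 0.0782846
Sum: 0.0162146 + 0.0782846 = 0.0944992
P(Component I | the observation) = 0.0162146 / 0.0944992 ≈ 0.1716

0.1716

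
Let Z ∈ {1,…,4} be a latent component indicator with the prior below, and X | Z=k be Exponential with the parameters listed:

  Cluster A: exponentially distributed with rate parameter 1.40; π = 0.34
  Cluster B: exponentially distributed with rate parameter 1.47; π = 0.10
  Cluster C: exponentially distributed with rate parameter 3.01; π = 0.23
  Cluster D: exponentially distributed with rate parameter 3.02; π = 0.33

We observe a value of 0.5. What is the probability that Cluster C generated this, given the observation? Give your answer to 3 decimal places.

By Bayes' theorem, P(k | x) = P(Z=k) f_k(x) / Σ_j P(Z=j) f_j(x).
Component likelihoods at x = 0.5:
  L_A = 0.695219
  L_B = 0.704873
  L_C = 0.668272
  L_D = 0.667148
Unnormalised posteriors:
  P(Z=A)·L_A = 0.34 × 0.695219 = 0.236375
  P(Z=B)·L_B = 0.10 × 0.704873 = 0.0704873
  P(Z=C)·L_C = 0.23 × 0.668272 = 0.153703
  P(Z=D)·L_D = 0.33 × 0.667148 = 0.220159
Normaliser: 0.236375 + 0.0704873 + 0.153703 + 0.220159 = 0.680723
P(Cluster C | the observation) = 0.153703 / 0.680723 ≈ 0.226

0.226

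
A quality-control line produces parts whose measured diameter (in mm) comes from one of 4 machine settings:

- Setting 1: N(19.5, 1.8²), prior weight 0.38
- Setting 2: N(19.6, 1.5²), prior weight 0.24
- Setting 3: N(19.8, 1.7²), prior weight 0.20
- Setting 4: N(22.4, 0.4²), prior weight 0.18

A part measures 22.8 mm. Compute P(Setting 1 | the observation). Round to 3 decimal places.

Apply Bayes' rule: the posterior for each component is proportional to its prior times its likelihood at x.
Component likelihoods at x = 22.8 mm:
  L_1 = (1/(1.8·√(2π)))·exp(−(22.8−19.5)²/(2·1.8²)) = 0.221635·exp(-1.68056) = 0.041284
  L_2 = (1/(1.5·√(2π)))·exp(−(22.8−19.6)²/(2·1.5²)) = 0.265962·exp(-2.27556) = 0.0273248
  L_3 = (1/(1.7·√(2π)))·exp(−(22.8−19.8)²/(2·1.7²)) = 0.234672·exp(-1.55709) = 0.0494566
  L_4 = (1/(0.4·√(2π)))·exp(−(22.8−22.4)²/(2·0.4²)) = 0.997356·exp(-0.50000) = 0.604927
Weight by the priors:
  π_1·L_1 = 0.38 × 0.041284 = 0.0156879
  π_2·L_2 = 0.24 × 0.0273248 = 0.00655796
  π_3·L_3 = 0.20 × 0.0494566 = 0.00989132
  π_4·L_4 = 0.18 × 0.604927 = 0.108887
Marginal: 0.0156879 + 0.00655796 + 0.00989132 + 0.108887 = 0.141024
Responsibility of Setting 1: 0.0156879 / 0.141024 ≈ 0.111

0.111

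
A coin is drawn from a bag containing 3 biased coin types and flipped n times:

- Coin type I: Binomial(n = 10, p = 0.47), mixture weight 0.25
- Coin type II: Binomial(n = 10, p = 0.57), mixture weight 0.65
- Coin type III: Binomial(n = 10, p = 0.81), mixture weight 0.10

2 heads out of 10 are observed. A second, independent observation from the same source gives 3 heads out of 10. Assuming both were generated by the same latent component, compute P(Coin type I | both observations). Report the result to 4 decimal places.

Posterior ∝ prior × likelihood, so P(k | x) ∝ π_k f_k(x); normalise over all components.
Since both observations come from the same component, the likelihood for component k is f_k(x₁)·f_k(x₂).
  f_I = [0.0618892] × [0.146354] = 0.00905777
  f_II = [0.0170887] × [0.0604067] = 0.00103227
  f_III = [5.01431e-05] × [0.000570048] = 2.8584e-08
Multiply by the mixture weights:
  π_I·f_I = 0.25 × 0.00905777 = 0.00226444
  π_II·f_II = 0.65 × 0.00103227 = 0.000670978
  π_III·f_III = 0.10 × 2.8584e-08 = 2.8584e-09
Sum: 0.00226444 + 0.000670978 + 2.8584e-09 = 0.00293542
So the posterior for Coin type I is 0.00226444 / 0.00293542 ≈ 0.7714.

0.7714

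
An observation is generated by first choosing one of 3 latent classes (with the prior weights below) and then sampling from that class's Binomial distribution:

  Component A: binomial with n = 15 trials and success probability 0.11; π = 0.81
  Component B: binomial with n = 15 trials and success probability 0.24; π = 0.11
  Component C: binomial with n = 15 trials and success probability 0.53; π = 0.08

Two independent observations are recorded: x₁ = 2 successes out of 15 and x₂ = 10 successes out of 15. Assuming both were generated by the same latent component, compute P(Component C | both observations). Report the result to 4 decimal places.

0.6288

The responsibility of component k is π_k f_k(x) divided by Σ_j π_j f_j(x).
Since both observations come from the same component, the likelihood for component k is f_k(x₁)·f_k(x₂).
  L_A = [C(15,2)·0.11^2·0.89^13 = 105·0.0121·0.219821 = 0.279283] × [4.34943e-07] = 1.21472e-07
  L_B = [C(15,2)·0.24^2·0.76^13 = 105·0.0576·0.0282213 = 0.170682] × [0.000482765] = 8.23994e-05
  L_C = [C(15,2)·0.53^2·0.47^13 = 105·0.2809·5.461e-05 = 0.00161069] × [0.120449] = 0.000194007
Prior × likelihood for each component:
  π_A·L_A = 0.81 × 1.21472e-07 = 9.83925e-08
  π_B·L_B = 0.11 × 8.23994e-05 = 9.06394e-06
  π_C·L_C = 0.08 × 0.000194007 = 1.55205e-05
Denominator: 9.83925e-08 + 9.06394e-06 + 1.55205e-05 = 2.46829e-05
P(Component C | x₁, x₂) = 1.55205e-05 / 2.46829e-05 ≈ 0.6288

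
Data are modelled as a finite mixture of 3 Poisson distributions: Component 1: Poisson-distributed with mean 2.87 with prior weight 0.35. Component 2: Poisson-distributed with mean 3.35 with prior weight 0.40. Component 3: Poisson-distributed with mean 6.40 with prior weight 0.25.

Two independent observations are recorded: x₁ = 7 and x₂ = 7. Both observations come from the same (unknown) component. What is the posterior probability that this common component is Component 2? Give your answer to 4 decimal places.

0.0749

The responsibility of component k is w_k f_k(x) divided by Σ_j w_j f_j(x).
Since both observations come from the same component, the likelihood for component k is f_k(x₁)·f_k(x₂).
  L_1 = [e^(−2.87)·2.87^7/7! = 0.0180434] × [0.0180434] = 0.000325563
  L_2 = [e^(−3.35)·3.35^7/7! = 0.0329607] × [0.0329607] = 0.00108641
  L_3 = [e^(−6.40)·6.40^7/7! = 0.144992] × [0.144992] = 0.0210227
Multiply by the mixture weights:
  w_1·L_1 = 0.35 × 0.000325563 = 0.000113947
  w_2·L_2 = 0.40 × 0.00108641 = 0.000434563
  w_3·L_3 = 0.25 × 0.0210227 = 0.00525568
Normaliser: 0.000113947 + 0.000434563 + 0.00525568 = 0.00580419
So the posterior for Component 2 is 0.000434563 / 0.00580419 ≈ 0.0749.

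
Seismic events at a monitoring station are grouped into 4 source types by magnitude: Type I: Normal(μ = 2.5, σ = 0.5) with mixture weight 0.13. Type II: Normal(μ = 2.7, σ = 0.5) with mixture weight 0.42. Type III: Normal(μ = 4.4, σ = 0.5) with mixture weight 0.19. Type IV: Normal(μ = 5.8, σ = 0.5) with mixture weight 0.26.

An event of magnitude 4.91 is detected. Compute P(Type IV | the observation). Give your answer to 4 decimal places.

Apply Bayes' rule: the posterior for each component is proportional to its prior times its likelihood at x.
Evaluate each component's likelihood at the observed value:
  p_I = 7.19596e-06
  p_II = 4.56735e-05
  p_III = 0.474264
  p_IV = 0.163656
Weight by the priors:
  P(Z=I)·p_I = 0.13 × 7.19596e-06 = 9.35474e-07
  P(Z=II)·p_II = 0.42 × 4.56735e-05 = 1.91829e-05
  P(Z=III)·p_III = 0.19 × 0.474264 = 0.0901101
  P(Z=IV)·p_IV = 0.26 × 0.163656 = 0.0425504
Normaliser: 9.35474e-07 + 1.91829e-05 + 0.0901101 + 0.0425504 = 0.132681
So the posterior for Type IV is 0.0425504 / 0.132681 ≈ 0.3207.

0.3207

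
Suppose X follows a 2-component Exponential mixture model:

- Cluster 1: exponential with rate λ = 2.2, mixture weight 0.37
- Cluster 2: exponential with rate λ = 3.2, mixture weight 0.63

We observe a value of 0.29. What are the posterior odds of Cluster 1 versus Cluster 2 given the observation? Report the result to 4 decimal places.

The posterior odds equal the prior odds times the likelihood ratio: (w_i/w_j)·(f_i(x)/f_j(x)).
Component likelihoods at x = 0.29:
  f_1 = 2.2·e^(−2.2·0.29) = 2.2·e^(−0.6380) = 1.16237
  f_2 = 3.2·e^(−3.2·0.29) = 3.2·e^(−0.9280) = 1.2651
Posterior odds = (w_1·f_1) / (w_2·f_2) = (0.37·1.16237) / (0.63·1.2651) = 0.430075 / 0.797013 ≈ 0.5396

0.5396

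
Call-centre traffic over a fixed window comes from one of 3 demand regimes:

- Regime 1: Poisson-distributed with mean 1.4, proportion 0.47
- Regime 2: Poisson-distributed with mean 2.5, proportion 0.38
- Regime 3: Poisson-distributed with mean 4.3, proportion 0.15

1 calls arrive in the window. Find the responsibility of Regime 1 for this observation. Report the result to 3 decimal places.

0.652

The responsibility of component k is P(Z=k) f_k(x) divided by Σ_j P(Z=j) f_j(x).
Component likelihoods at x = 1 calls:
  f_1 = e^(−1.4)·1.4^1/1! = 0.345236
  f_2 = e^(−2.5)·2.5^1/1! = 0.205212
  f_3 = e^(−4.3)·4.3^1/1! = 0.0583448
Prior × likelihood for each component:
  P(Z=1)·f_1 = 0.47 × 0.345236 = 0.162261
  P(Z=2)·f_2 = 0.38 × 0.205212 = 0.0779807
  P(Z=3)·f_3 = 0.15 × 0.0583448 = 0.00875172
Normaliser: 0.162261 + 0.0779807 + 0.00875172 = 0.248993
So the posterior for Regime 1 is 0.162261 / 0.248993 ≈ 0.652.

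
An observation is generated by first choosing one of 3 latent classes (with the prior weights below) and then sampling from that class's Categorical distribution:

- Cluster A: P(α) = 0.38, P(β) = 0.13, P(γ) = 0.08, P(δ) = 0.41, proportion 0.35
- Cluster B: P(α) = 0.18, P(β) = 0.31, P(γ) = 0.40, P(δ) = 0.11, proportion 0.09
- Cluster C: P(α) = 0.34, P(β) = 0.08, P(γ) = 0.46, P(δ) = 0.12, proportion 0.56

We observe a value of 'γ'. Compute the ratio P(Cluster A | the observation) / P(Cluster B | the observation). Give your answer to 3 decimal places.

0.778

The posterior odds equal the prior odds times the likelihood ratio: (P(Z=i)/P(Z=j))·(f_i(x)/f_j(x)).
Evaluate each component's likelihood at the observed value:
  f_A = P(γ | comp) = 0.08
  f_B = P(γ | comp) = 0.40
  f_C = P(γ | comp) = 0.46
Posterior odds = (P(Z=A)·f_A) / (P(Z=B)·f_B) = (0.35·0.08) / (0.09·0.4) = 0.028 / 0.036 ≈ 0.778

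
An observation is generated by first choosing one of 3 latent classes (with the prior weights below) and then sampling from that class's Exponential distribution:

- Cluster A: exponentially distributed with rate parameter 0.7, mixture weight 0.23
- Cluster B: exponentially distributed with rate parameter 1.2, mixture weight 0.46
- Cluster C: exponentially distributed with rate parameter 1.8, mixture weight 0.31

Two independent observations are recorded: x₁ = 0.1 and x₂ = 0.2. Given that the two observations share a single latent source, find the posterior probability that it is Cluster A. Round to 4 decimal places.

The responsibility of component k is P(Z=k) f_k(x) divided by Σ_j P(Z=j) f_j(x).
Since both observations come from the same component, the likelihood for component k is f_k(x₁)·f_k(x₂).
  f_A = [0.7·e^(−0.7·0.1) = 0.7·e^(−0.0700) = 0.652676] × [0.608551] = 0.397186
  f_B = [1.2·e^(−1.2·0.1) = 1.2·e^(−0.1200) = 1.0643] × [0.943953] = 1.00465
  f_C = [1.8·e^(−1.8·0.1) = 1.8·e^(−0.1800) = 1.50349] × [1.25582] = 1.8881
Prior × likelihood for each component:
  P(Z=A)·f_A = 0.23 × 0.397186 = 0.0913528
  P(Z=B)·f_B = 0.46 × 1.00465 = 0.462141
  P(Z=C)·f_C = 0.31 × 1.8881 = 0.585312
Marginal: 0.0913528 + 0.462141 + 0.585312 = 1.13881
P(Cluster A | x₁,x₂) ≈ 0.0802

0.0802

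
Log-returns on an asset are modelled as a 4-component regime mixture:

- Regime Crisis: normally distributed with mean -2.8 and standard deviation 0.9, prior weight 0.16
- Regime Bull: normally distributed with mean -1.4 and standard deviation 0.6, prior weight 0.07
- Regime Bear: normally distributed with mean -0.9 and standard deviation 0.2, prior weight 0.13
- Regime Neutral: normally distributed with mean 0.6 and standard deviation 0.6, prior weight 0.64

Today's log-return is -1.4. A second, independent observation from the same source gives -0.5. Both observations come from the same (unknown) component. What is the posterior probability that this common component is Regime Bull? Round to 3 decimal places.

By Bayes' theorem, P(k | x) = P(Z=k) f_k(x) / Σ_j P(Z=j) f_j(x).
Since both observations come from the same component, the likelihood for component k is f_k(x₁)·f_k(x₂).
  L_Crisis = [0.132198] × [0.0169242] = 0.00223735
  L_Bull = [0.664904] × [0.215863] = 0.143528
  L_Bear = [0.0876415] × [0.269955] = 0.0236592
  L_Neutral = [0.00257046] × [0.123852] = 0.000318357
Weight by the priors:
  P(Z=Crisis)·L_Crisis = 0.16 × 0.00223735 = 0.000357975
  P(Z=Bull)·L_Bull = 0.07 × 0.143528 = 0.010047
  P(Z=Bear)·L_Bear = 0.13 × 0.0236592 = 0.0030757
  P(Z=Neutral)·L_Neutral = 0.64 × 0.000318357 = 0.000203749
Sum: 0.000357975 + 0.010047 + 0.0030757 + 0.000203749 = 0.0136844
Responsibility of Regime Bull: 0.010047 / 0.0136844 ≈ 0.734

0.734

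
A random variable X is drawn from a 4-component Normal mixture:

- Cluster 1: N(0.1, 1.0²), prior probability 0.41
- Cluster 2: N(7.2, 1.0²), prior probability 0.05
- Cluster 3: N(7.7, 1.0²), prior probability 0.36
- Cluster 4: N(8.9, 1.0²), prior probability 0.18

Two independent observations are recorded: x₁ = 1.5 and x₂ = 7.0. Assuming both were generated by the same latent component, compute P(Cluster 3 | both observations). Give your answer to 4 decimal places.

P(component k | x) = π_k·f_k(x) / marginal(x), where marginal(x) = Σ_j π_j·f_j(x).
Since both observations come from the same component, the likelihood for component k is f_k(x₁)·f_k(x₂).
  f_1 = [0.149727] × [1.83033e-11] = 2.74051e-12
  f_2 = [3.51396e-08] × [0.391043] = 1.37411e-08
  f_3 = [1.79378e-09] × [0.312254] = 5.60116e-10
  f_4 = [5.12775e-13] × [0.0656158] = 3.36462e-14
Multiply by the mixture weights:
  π_1·f_1 = 0.41 × 2.74051e-12 = 1.12361e-12
  π_2·f_2 = 0.05 × 1.37411e-08 = 6.87053e-10
  π_3·f_3 = 0.36 × 5.60116e-10 = 2.01642e-10
  π_4·f_4 = 0.18 × 3.36462e-14 = 6.05631e-15
Evidence: 1.12361e-12 + 6.87053e-10 + 2.01642e-10 + 6.05631e-15 = 8.89825e-10
P(Cluster 3 | x₁,x₂) ≈ 0.2266

0.2266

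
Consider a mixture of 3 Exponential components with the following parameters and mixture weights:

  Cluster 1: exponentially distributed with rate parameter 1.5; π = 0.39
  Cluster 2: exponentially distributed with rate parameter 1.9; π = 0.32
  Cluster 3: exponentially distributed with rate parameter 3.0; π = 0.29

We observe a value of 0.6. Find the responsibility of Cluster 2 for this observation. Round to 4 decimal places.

Posterior ∝ prior × likelihood, so P(k | x) ∝ π_k f_k(x); normalise over all components.
Exponential densities:
  f_1 = 0.609854
  f_2 = 0.607656
  f_3 = 0.495897
Unnormalised posteriors:
  π_1·f_1 = 0.39 × 0.609854 = 0.237843
  π_2·f_2 = 0.32 × 0.607656 = 0.19445
  π_3·f_3 = 0.29 × 0.495897 = 0.14381
Sum: 0.237843 + 0.19445 + 0.14381 = 0.576103
So the posterior for Cluster 2 is 0.19445 / 0.576103 ≈ 0.3375.

0.3375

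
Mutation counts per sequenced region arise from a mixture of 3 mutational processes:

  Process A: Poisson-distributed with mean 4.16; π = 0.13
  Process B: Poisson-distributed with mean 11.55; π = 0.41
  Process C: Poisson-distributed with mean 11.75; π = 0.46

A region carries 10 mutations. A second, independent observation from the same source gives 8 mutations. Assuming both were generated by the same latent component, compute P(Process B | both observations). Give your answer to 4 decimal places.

0.4919

The responsibility of component k is π_k f_k(x) divided by Σ_j π_j f_j(x).
Since both observations come from the same component, the likelihood for component k is f_k(x₁)·f_k(x₂).
  p_A = [0.00667583] × [0.0347185] = 0.000231775
  p_B = [0.11219] × [0.0756892] = 0.0084916
  p_C = [0.109057] × [0.0710922] = 0.00775314
Multiply by the mixture weights:
  π_A·p_A = 0.13 × 0.000231775 = 3.01307e-05
  π_B·p_B = 0.41 × 0.0084916 = 0.00348156
  π_C·p_C = 0.46 × 0.00775314 = 0.00356645
Marginal: 3.01307e-05 + 0.00348156 + 0.00356645 = 0.00707813
P(Process B | data) ≈ 0.4919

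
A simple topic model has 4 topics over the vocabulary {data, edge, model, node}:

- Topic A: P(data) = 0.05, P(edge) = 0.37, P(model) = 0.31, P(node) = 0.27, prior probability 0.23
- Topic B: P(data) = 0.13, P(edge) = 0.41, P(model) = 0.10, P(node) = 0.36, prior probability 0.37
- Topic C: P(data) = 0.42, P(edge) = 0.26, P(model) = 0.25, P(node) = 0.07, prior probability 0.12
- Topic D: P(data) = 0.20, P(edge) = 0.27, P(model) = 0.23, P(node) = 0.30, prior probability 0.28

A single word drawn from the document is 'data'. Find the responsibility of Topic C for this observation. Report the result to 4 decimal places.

0.3036

By Bayes' theorem, P(k | x) = π_k f_k(x) / Σ_j π_j f_j(x).
Evaluate each component's likelihood at the observed value:
  p_A = 0.05
  p_B = 0.13
  p_C = 0.42
  p_D = 0.2
Unnormalised posteriors:
  π_A·p_A = 0.23 × 0.05 = 0.0115
  π_B·p_B = 0.37 × 0.13 = 0.0481
  π_C·p_C = 0.12 × 0.42 = 0.0504
  π_D·p_D = 0.28 × 0.2 = 0.056
Denominator: 0.0115 + 0.0481 + 0.0504 + 0.056 = 0.166
P(Topic C | x) ≈ 0.3036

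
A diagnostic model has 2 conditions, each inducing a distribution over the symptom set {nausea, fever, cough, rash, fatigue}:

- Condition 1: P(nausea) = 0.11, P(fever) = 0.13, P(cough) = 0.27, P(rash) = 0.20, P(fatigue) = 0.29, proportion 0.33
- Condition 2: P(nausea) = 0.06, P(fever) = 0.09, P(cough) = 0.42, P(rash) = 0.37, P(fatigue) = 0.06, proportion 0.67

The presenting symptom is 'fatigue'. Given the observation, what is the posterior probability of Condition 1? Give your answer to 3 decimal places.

0.704

Apply Bayes' rule: the posterior for each component is proportional to its prior times its likelihood at x.
Component likelihoods at x = 'fatigue':
  p_1 = 0.29
  p_2 = 0.06
Multiply by the mixture weights:
  w_1·p_1 = 0.33 × 0.29 = 0.0957
  w_2·p_2 = 0.67 × 0.06 = 0.0402
Normaliser: 0.0957 + 0.0402 = 0.1359
P(Condition 1 | the observation) ≈ 0.704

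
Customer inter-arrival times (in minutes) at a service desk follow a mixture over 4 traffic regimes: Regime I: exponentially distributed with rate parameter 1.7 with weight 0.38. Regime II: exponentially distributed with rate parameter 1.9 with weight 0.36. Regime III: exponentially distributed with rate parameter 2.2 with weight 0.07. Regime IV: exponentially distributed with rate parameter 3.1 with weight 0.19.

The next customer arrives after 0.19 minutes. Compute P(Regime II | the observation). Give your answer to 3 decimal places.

0.347

P(component k | x) = π_k·f_k(x) / marginal(x), where marginal(x) = Σ_j π_j·f_j(x).
Component likelihoods at x = 0.19 minutes:
  L_I = 1.7·e^(−1.7·0.19) = 1.7·e^(−0.3230) = 1.23076
  L_II = 1.9·e^(−1.9·0.19) = 1.9·e^(−0.3610) = 1.32426
  L_III = 2.2·e^(−2.2·0.19) = 2.2·e^(−0.4180) = 1.4484
  L_IV = 3.1·e^(−3.1·0.19) = 3.1·e^(−0.5890) = 1.72013
Unnormalised posteriors:
  π_I·L_I = 0.38 × 1.23076 = 0.467687
  π_II·L_II = 0.36 × 1.32426 = 0.476734
  π_III·L_III = 0.07 × 1.4484 = 0.101388
  π_IV·L_IV = 0.19 × 1.72013 = 0.326825
Denominator: 0.467687 + 0.476734 + 0.101388 + 0.326825 = 1.37263
So the posterior for Regime II is 0.476734 / 1.37263 ≈ 0.347.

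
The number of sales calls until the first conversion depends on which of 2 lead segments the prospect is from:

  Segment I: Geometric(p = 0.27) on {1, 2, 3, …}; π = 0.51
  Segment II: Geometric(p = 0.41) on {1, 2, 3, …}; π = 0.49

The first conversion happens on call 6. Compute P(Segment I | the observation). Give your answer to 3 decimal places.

Apply Bayes' rule: the posterior for each component is proportional to its prior times its likelihood at x.
Evaluate each component's likelihood at the observed value:
  f_I = 0.27·(1−0.27)^5 = 0.27·0.207307 = 0.0559729
  f_II = 0.41·(1−0.41)^5 = 0.41·0.0714924 = 0.0293119
Weight by the priors:
  w_I·f_I = 0.51 × 0.0559729 = 0.0285462
  w_II·f_II = 0.49 × 0.0293119 = 0.0143628
Denominator: 0.0285462 + 0.0143628 = 0.042909
So the posterior for Segment I is 0.0285462 / 0.042909 ≈ 0.665.

0.665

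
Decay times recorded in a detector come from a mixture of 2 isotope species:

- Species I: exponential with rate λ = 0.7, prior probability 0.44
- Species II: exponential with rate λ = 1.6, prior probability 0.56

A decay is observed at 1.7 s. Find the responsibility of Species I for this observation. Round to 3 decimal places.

Posterior ∝ prior × likelihood, so P(k | x) ∝ π_k f_k(x); normalise over all components.
Component likelihoods at x = 1.7 s:
  p_I = 0.212955
  p_II = 0.1054
Multiply by the mixture weights:
  π_I·p_I = 0.44 × 0.212955 = 0.0937001
  π_II·p_II = 0.56 × 0.1054 = 0.0590238
Evidence: 0.0937001 + 0.0590238 = 0.152724
So the posterior for Species I is 0.0937001 / 0.152724 ≈ 0.614.

0.614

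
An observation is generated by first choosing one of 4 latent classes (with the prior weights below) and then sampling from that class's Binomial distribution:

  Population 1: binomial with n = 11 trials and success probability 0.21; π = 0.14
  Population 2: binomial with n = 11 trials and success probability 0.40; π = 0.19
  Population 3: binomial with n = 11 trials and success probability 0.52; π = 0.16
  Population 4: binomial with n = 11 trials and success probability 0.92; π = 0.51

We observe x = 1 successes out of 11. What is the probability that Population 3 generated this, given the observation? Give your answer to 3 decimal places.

P(component k | x) = π_k·f_k(x) / marginal(x), where marginal(x) = Σ_j π_j·f_j(x).
Evaluate each component's likelihood at the observed value:
  f_1 = C(11,1)·0.21^1·0.79^10 = 11·0.21·0.0946828 = 0.218717
  f_2 = C(11,1)·0.40^1·0.60^10 = 11·0.4·0.00604662 = 0.0266051
  f_3 = C(11,1)·0.52^1·0.48^10 = 11·0.52·0.000649251 = 0.00371371
  f_4 = C(11,1)·0.92^1·0.08^10 = 11·0.92·1.07374e-11 = 1.08663e-10
Unnormalised posteriors:
  π_1·f_1 = 0.14 × 0.218717 = 0.0306204
  π_2·f_2 = 0.19 × 0.0266051 = 0.00505497
  π_3·f_3 = 0.16 × 0.00371371 = 0.000594194
  π_4·f_4 = 0.51 × 1.08663e-10 = 5.5418e-11
Evidence: 0.0306204 + 0.00505497 + 0.000594194 + 5.5418e-11 = 0.0362696
Responsibility of Population 3: 0.000594194 / 0.0362696 ≈ 0.016

0.016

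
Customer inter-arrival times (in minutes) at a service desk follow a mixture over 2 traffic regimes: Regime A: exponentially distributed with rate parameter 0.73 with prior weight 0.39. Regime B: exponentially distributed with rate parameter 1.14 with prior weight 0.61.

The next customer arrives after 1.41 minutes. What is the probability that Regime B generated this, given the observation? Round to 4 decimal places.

The responsibility of component k is P(Z=k) f_k(x) divided by Σ_j P(Z=j) f_j(x).
Exponential densities:
  L_A = 0.73·e^(−0.73·1.41) = 0.73·e^(−1.0293) = 0.260798
  L_B = 1.14·e^(−1.14·1.41) = 1.14·e^(−1.6074) = 0.228465
Weight by the priors:
  P(Z=A)·L_A = 0.39 × 0.260798 = 0.101711
  P(Z=B)·L_B = 0.61 × 0.228465 = 0.139364
Sum: 0.101711 + 0.139364 = 0.241075
So the posterior for Regime B is 0.139364 / 0.241075 ≈ 0.5781.

0.5781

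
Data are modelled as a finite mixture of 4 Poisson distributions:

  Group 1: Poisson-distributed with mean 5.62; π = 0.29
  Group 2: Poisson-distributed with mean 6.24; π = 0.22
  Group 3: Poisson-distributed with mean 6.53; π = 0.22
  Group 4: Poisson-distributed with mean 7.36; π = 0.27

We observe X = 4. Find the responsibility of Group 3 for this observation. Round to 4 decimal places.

0.2094

By Bayes' theorem, P(k | x) = P(Z=k) f_k(x) / Σ_j P(Z=j) f_j(x).
Poisson probabilities:
  p_1 = e^(−5.62)·5.62^4/4! = 0.15066
  p_2 = e^(−6.24)·6.24^4/4! = 0.123177
  p_3 = e^(−6.53)·6.53^4/4! = 0.110535
  p_4 = e^(−7.36)·7.36^4/4! = 0.0777844
Multiply by the mixture weights:
  P(Z=1)·p_1 = 0.29 × 0.15066 = 0.0436915
  P(Z=2)·p_2 = 0.22 × 0.123177 = 0.0270989
  P(Z=3)·p_3 = 0.22 × 0.110535 = 0.0243176
  P(Z=4)·p_4 = 0.27 × 0.0777844 = 0.0210018
Marginal: 0.0436915 + 0.0270989 + 0.0243176 + 0.0210018 = 0.11611
P(Group 3 | x) = 0.0243176 / 0.11611 ≈ 0.2094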